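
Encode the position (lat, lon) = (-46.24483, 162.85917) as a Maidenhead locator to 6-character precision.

RE13ks

Shift to the Maidenhead origin (180°W, 90°S): lon 342.8592, lat 43.7552.
Field: 342.8592/20 → 17 → R, 43.7552/10 → 4 → E; chars RE.
Square: 2.8592/2 → 1, 3.7552/1 → 3; chars 13.
Subsquare: 0.8592/0.0833333 → 10 → k, 0.7552/0.0416667 → 18 → s; chars ks.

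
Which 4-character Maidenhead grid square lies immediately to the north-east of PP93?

QP04

Longitude square 9; +1 → 10, wraps to 0, carry into field.
Longitude field P = 15; +1 → 16 = Q.
Latitude square 3; +1 → 4.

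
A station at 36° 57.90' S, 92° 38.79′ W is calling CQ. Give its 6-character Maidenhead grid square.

EF33qa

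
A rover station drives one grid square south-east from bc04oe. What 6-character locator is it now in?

Longitude subsquare o = 14; +1 → 15 = p.
Latitude subsquare e = 4; −1 → 3 = d.

BC04pd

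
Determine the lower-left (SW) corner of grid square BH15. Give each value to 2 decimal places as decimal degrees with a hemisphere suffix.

Field B=1, H=7: +1·20° lon, +7·10° lat → SW at lon -160°, lat -20°.
Square 1, 5: +1·2° lon, +5·1° lat → SW at lon -158°, lat -15°.
latitude 15.00° S, longitude 158.00° W.

15.00° S, 158.00° W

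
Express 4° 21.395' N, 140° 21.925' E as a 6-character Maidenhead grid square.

QJ04ei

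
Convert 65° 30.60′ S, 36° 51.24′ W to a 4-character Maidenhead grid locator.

HC14

Shift to the Maidenhead origin (180°W, 90°S): lon 143.15, lat 24.49.
Field (20°×10°, letters A–R): lon ⌊143.15/20⌋ = 7 → H; lat ⌊24.49/10⌋ = 2 → C.
Square (2°×1°, digits 0–9): lon ⌊3.15/2⌋ = 1; lat ⌊4.49/1⌋ = 4.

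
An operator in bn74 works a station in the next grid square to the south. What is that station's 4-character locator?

Latitude square 4; −1 → 3.
The longitude characters are unchanged.

BN73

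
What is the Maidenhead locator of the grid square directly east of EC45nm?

EC45om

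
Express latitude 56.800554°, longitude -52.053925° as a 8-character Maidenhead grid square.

Offset from 180°W / 90°S: lon 127.94608°, lat 146.80055°.
Field: lon ⌊127.94608/20⌋ = 6 → G; lat ⌊146.80055/10⌋ = 14 → O.
Square: lon ⌊7.94608/2⌋ = 3; lat ⌊6.80055/1⌋ = 6.
Subsquare: lon ⌊1.94608/0.0833333⌋ = 23 → x; lat ⌊0.80055/0.0416667⌋ = 19 → t.
Extended square: lon ⌊0.02941/0.00833333⌋ = 3; lat ⌊0.00889/0.00416667⌋ = 2.

GO36xt32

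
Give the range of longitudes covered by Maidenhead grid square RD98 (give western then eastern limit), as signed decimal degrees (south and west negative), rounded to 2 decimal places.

178.00, 180.00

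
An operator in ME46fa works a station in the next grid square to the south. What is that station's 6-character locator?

ME45fx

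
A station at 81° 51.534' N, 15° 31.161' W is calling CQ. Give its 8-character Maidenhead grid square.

IR21fu76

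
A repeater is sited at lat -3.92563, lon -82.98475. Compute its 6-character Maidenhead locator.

EI86mb

Shift to the Maidenhead origin (180°W, 90°S): lon 97.0152, lat 86.0744.
Field: 97.0152/20 → 4 → E, 86.0744/10 → 8 → I; chars EI.
Square: 17.0152/2 → 8, 6.0744/1 → 6; chars 86.
Subsquare: 1.0152/0.0833333 → 12 → m, 0.0744/0.0416667 → 1 → b; chars mb.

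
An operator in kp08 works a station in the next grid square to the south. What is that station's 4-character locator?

Latitude square 8; −1 → 7.
The longitude characters are unchanged.

KP07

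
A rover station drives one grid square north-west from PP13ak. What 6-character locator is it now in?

Longitude subsquare a = 0; −1 → -1, wraps to 23 = x, carry into square.
Longitude square 1; −1 → 0.
Latitude subsquare k = 10; +1 → 11 = l.

PP03xl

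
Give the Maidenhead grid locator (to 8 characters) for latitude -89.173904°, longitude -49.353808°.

Add 180° to longitude and 90° to latitude: 130.64619, 0.82610.
Field: lon ⌊130.64619/20⌋ = 6 → G; lat ⌊0.82610/10⌋ = 0 → A.
Square: lon ⌊10.64619/2⌋ = 5; lat ⌊0.82610/1⌋ = 0.
Subsquare: lon ⌊0.64619/0.0833333⌋ = 7 → h; lat ⌊0.82610/0.0416667⌋ = 19 → t.
Extended square: lon ⌊0.06286/0.00833333⌋ = 7; lat ⌊0.03443/0.00416667⌋ = 8.

GA50ht78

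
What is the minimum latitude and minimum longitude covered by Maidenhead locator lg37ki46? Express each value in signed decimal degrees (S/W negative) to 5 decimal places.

-22.64167, 46.86667

Field L=11, G=6: +11·20° lon, +6·10° lat → SW at lon 40°, lat -30°.
Square 3, 7: +3·2° lon, +7·1° lat → SW at lon 46°, lat -23°.
Subsquare k=10, i=8: +10·0.0833333° lon, +8·0.0416667° lat → SW at lon 46.8333°, lat -22.6667°.
Extended square 4, 6: +4·0.00833333° lon, +6·0.00416667° lat → SW at lon 46.8667°, lat -22.6417°.
latitude -22.64167, longitude 46.86667.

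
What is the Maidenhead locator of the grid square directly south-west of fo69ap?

FO59xo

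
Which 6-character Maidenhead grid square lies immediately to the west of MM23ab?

Longitude subsquare a = 0; −1 → -1, wraps to 23 = x, carry into square.
Longitude square 2; −1 → 1.
The latitude characters are unchanged.

MM13xb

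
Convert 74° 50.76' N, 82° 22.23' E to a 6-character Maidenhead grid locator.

NQ14eu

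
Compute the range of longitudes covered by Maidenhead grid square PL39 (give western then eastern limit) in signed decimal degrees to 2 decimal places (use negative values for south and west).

126.00, 128.00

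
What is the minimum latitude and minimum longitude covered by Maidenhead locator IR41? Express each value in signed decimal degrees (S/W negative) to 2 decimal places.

81.00, -12.00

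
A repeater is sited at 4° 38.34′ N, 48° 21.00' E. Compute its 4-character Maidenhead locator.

LJ44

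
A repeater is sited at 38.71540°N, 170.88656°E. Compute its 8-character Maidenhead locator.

RM58kr61

Add 180° to longitude and 90° to latitude: 350.88656, 128.71540.
Field: lon ⌊350.88656/20⌋ = 17 → R; lat ⌊128.71540/10⌋ = 12 → M.
Square: lon ⌊10.88656/2⌋ = 5; lat ⌊8.71540/1⌋ = 8.
Subsquare: lon ⌊0.88656/0.0833333⌋ = 10 → k; lat ⌊0.71540/0.0416667⌋ = 17 → r.
Extended square: lon ⌊0.05323/0.00833333⌋ = 6; lat ⌊0.00707/0.00416667⌋ = 1.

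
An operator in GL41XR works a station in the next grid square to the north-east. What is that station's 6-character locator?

GL51as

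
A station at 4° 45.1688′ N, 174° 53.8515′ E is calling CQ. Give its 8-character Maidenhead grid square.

RJ74ks70

Shift to the Maidenhead origin (180°W, 90°S): lon 354.89752, lat 94.75281.
Field: lon ⌊354.89752/20⌋ = 17 → R; lat ⌊94.75281/10⌋ = 9 → J.
Square: lon ⌊14.89752/2⌋ = 7; lat ⌊4.75281/1⌋ = 4.
Subsquare: lon ⌊0.89752/0.0833333⌋ = 10 → k; lat ⌊0.75281/0.0416667⌋ = 18 → s.
Extended square: lon ⌊0.06419/0.00833333⌋ = 7; lat ⌊0.00281/0.00416667⌋ = 0.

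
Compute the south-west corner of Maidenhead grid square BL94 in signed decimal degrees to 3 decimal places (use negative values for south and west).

Field B=1, L=11: +1·20° lon, +11·10° lat → SW at lon -160°, lat 20°.
Square 9, 4: +9·2° lon, +4·1° lat → SW at lon -142°, lat 24°.
latitude 24.000, longitude -142.000.

24.000, -142.000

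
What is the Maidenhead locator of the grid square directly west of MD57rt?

MD57qt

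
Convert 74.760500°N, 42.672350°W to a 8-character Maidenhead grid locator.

GQ84ps92

Offset from 180°W / 90°S: lon 137.32765°, lat 164.76050°.
Field: 137.32765/20 → 6 → G, 164.76050/10 → 16 → Q; chars GQ.
Square: 17.32765/2 → 8, 4.76050/1 → 4; chars 84.
Subsquare: 1.32765/0.0833333 → 15 → p, 0.76050/0.0416667 → 18 → s; chars ps.
Extended square: 0.07765/0.00833333 → 9, 0.01050/0.00416667 → 2; chars 92.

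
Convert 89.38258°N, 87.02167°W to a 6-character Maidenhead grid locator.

ER69lj

Add 180° to longitude and 90° to latitude: 92.9783, 179.3826.
Field: lon ⌊92.9783/20⌋ = 4 → E; lat ⌊179.3826/10⌋ = 17 → R.
Square: lon ⌊12.9783/2⌋ = 6; lat ⌊9.3826/1⌋ = 9.
Subsquare: lon ⌊0.9783/0.0833333⌋ = 11 → l; lat ⌊0.3826/0.0416667⌋ = 9 → j.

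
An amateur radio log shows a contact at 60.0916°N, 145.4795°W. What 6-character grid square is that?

BP70gc

Shift to the Maidenhead origin (180°W, 90°S): lon 34.5205, lat 150.0916.
Field: 34.5205/20 → 1 → B, 150.0916/10 → 15 → P; chars BP.
Square: 14.5205/2 → 7, 0.0916/1 → 0; chars 70.
Subsquare: 0.5205/0.0833333 → 6 → g, 0.0916/0.0416667 → 2 → c; chars gc.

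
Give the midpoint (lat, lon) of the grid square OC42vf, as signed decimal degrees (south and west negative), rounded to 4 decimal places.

-67.7708, 109.7917

Field O=14, C=2: +14·20° lon, +2·10° lat → SW at lon 100°, lat -70°.
Square 4, 2: +4·2° lon, +2·1° lat → SW at lon 108°, lat -68°.
Subsquare v=21, f=5: +21·0.0833333° lon, +5·0.0416667° lat → SW at lon 109.75°, lat -67.7917°.
Cell spans 0.0833333° lon × 0.0416667° lat. Centre is SW corner plus half of each.
latitude -67.7708, longitude 109.7917.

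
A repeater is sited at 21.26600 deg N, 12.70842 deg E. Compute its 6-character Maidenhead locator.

JL61ig

Add 180° to longitude and 90° to latitude: 192.7084, 111.2660.
Field: 192.7084/20 → 9 → J, 111.2660/10 → 11 → L; chars JL.
Square: 12.7084/2 → 6, 1.2660/1 → 1; chars 61.
Subsquare: 0.7084/0.0833333 → 8 → i, 0.2660/0.0416667 → 6 → g; chars ig.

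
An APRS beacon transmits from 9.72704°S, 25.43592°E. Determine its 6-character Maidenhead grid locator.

Add 180° to longitude and 90° to latitude: 205.4359, 80.2730.
Field (20°×10°, letters A–R): 205.4359/20 → 10 → K, 80.2730/10 → 8 → I; chars KI.
Square (2°×1°, digits 0–9): 5.4359/2 → 2, 0.2730/1 → 0; chars 20.
Subsquare (5′×2.5′, letters a–x): 1.4359/0.0833333 → 17 → r, 0.2730/0.0416667 → 6 → g; chars rg.

KI20rg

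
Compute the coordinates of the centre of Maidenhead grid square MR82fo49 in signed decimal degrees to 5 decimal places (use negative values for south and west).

82.62292, 76.45417

Field M=12, R=17: +12·20° lon, +17·10° lat → SW at lon 60°, lat 80°.
Square 8, 2: +8·2° lon, +2·1° lat → SW at lon 76°, lat 82°.
Subsquare f=5, o=14: +5·0.0833333° lon, +14·0.0416667° lat → SW at lon 76.4167°, lat 82.5833°.
Extended square 4, 9: +4·0.00833333° lon, +9·0.00416667° lat → SW at lon 76.45°, lat 82.6208°.
Cell spans 0.00833333° lon × 0.00416667° lat. Centre is SW corner plus half of each.
latitude 82.62292, longitude 76.45417.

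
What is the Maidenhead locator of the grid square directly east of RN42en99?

Longitude extended square 9; +1 → 10, wraps to 0, carry into subsquare.
Longitude subsquare e = 4; +1 → 5 = f.
The latitude characters are unchanged.

RN42fn09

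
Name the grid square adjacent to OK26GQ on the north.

Latitude subsquare q = 16; +1 → 17 = r.
The longitude characters are unchanged.

OK26gr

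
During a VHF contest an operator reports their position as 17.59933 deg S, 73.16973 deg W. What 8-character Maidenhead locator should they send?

FH32jj96

Shift to the Maidenhead origin (180°W, 90°S): lon 106.83027, lat 72.40067.
Field: 106.83027/20 → 5 → F, 72.40067/10 → 7 → H; chars FH.
Square: 6.83027/2 → 3, 2.40067/1 → 2; chars 32.
Subsquare: 0.83027/0.0833333 → 9 → j, 0.40067/0.0416667 → 9 → j; chars jj.
Extended square: 0.08027/0.00833333 → 9, 0.02567/0.00416667 → 6; chars 96.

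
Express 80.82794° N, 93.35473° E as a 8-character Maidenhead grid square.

NR60qt28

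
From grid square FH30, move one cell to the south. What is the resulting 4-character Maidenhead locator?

FG39

Latitude square 0; −1 → -1, wraps to 9, carry into field.
Latitude field H = 7; −1 → 6 = G.
The longitude characters are unchanged.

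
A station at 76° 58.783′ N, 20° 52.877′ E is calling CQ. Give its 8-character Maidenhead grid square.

Add 180° to longitude and 90° to latitude: 200.88128, 166.97972.
Field (20°×10°, letters A–R): lon ⌊200.88128/20⌋ = 10 → K; lat ⌊166.97972/10⌋ = 16 → Q.
Square (2°×1°, digits 0–9): lon ⌊0.88128/2⌋ = 0; lat ⌊6.97972/1⌋ = 6.
Subsquare (5′×2.5′, letters a–x): lon ⌊0.88128/0.0833333⌋ = 10 → k; lat ⌊0.97972/0.0416667⌋ = 23 → x.
Extended square (30″×15″, digits 0–9): lon ⌊0.04795/0.00833333⌋ = 5; lat ⌊0.02138/0.00416667⌋ = 5.

KQ06kx55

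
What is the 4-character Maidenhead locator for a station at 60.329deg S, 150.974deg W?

BC49

Add 180° to longitude and 90° to latitude: 29.03, 29.67.
Field: 29.03/20 → 1 → B, 29.67/10 → 2 → C; chars BC.
Square: 9.03/2 → 4, 9.67/1 → 9; chars 49.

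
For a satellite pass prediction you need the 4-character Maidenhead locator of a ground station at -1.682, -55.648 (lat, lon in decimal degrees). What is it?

GI28

Offset from 180°W / 90°S: lon 124.35°, lat 88.32°.
Field (20°×10°, letters A–R): lon ⌊124.35/20⌋ = 6 → G; lat ⌊88.32/10⌋ = 8 → I.
Square (2°×1°, digits 0–9): lon ⌊4.35/2⌋ = 2; lat ⌊8.32/1⌋ = 8.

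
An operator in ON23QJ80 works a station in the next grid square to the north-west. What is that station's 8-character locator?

ON23qj71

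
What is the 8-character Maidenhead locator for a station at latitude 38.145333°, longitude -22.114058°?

Add 180° to longitude and 90° to latitude: 157.88594, 128.14533.
Field: lon ⌊157.88594/20⌋ = 7 → H; lat ⌊128.14533/10⌋ = 12 → M.
Square: lon ⌊17.88594/2⌋ = 8; lat ⌊8.14533/1⌋ = 8.
Subsquare: lon ⌊1.88594/0.0833333⌋ = 22 → w; lat ⌊0.14533/0.0416667⌋ = 3 → d.
Extended square: lon ⌊0.05261/0.00833333⌋ = 6; lat ⌊0.02033/0.00416667⌋ = 4.

HM88wd64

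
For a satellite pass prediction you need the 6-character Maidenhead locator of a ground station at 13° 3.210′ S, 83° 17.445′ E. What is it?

NH16pw

Add 180° to longitude and 90° to latitude: 263.2908, 76.9465.
Field: 263.2908/20 → 13 → N, 76.9465/10 → 7 → H; chars NH.
Square: 3.2908/2 → 1, 6.9465/1 → 6; chars 16.
Subsquare: 1.2908/0.0833333 → 15 → p, 0.9465/0.0416667 → 22 → w; chars pw.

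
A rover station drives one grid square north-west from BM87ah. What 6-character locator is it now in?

BM77xi

Longitude subsquare a = 0; −1 → -1, wraps to 23 = x, carry into square.
Longitude square 8; −1 → 7.
Latitude subsquare h = 7; +1 → 8 = i.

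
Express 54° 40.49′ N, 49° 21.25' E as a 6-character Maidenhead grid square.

Shift to the Maidenhead origin (180°W, 90°S): lon 229.3542, lat 144.6748.
Field: lon ⌊229.3542/20⌋ = 11 → L; lat ⌊144.6748/10⌋ = 14 → O.
Square: lon ⌊9.3542/2⌋ = 4; lat ⌊4.6748/1⌋ = 4.
Subsquare: lon ⌊1.3542/0.0833333⌋ = 16 → q; lat ⌊0.6748/0.0416667⌋ = 16 → q.

LO44qq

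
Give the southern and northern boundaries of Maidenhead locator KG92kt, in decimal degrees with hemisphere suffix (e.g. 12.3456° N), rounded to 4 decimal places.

Field K=10, G=6: +10·20° lon, +6·10° lat → SW at lon 20°, lat -30°.
Square 9, 2: +9·2° lon, +2·1° lat → SW at lon 38°, lat -28°.
Subsquare k=10, t=19: +10·0.0833333° lon, +19·0.0416667° lat → SW at lon 38.8333°, lat -27.2083°.
Cell spans 0.0833333° lon × 0.0416667° lat.
south 27.2083° S, north 27.1667° S.

27.2083° S, 27.1667° S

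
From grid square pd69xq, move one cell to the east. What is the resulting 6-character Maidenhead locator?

Longitude subsquare x = 23; +1 → 24, wraps to 0 = a, carry into square.
Longitude square 6; +1 → 7.
The latitude characters are unchanged.

PD79aq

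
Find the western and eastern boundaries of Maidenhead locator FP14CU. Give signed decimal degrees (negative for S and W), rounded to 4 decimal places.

-77.8333, -77.7500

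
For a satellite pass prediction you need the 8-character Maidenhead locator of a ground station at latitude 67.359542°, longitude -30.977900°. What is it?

Shift to the Maidenhead origin (180°W, 90°S): lon 149.02210, lat 157.35954.
Field: 149.02210/20 → 7 → H, 157.35954/10 → 15 → P; chars HP.
Square: 9.02210/2 → 4, 7.35954/1 → 7; chars 47.
Subsquare: 1.02210/0.0833333 → 12 → m, 0.35954/0.0416667 → 8 → i; chars mi.
Extended square: 0.02210/0.00833333 → 2, 0.02621/0.00416667 → 6; chars 26.

HP47mi26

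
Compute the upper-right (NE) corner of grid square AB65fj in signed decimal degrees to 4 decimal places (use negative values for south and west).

Field A=0, B=1: +0·20° lon, +1·10° lat → SW at lon -180°, lat -80°.
Square 6, 5: +6·2° lon, +5·1° lat → SW at lon -168°, lat -75°.
Subsquare f=5, j=9: +5·0.0833333° lon, +9·0.0416667° lat → SW at lon -167.583°, lat -74.625°.
Cell spans 0.0833333° lon × 0.0416667° lat. NE corner is SW corner plus one full cell.
latitude -74.5833, longitude -167.5000.

-74.5833, -167.5000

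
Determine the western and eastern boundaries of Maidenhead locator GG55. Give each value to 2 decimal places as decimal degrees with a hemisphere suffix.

50.00° W, 48.00° W

Field G=6, G=6: +6·20° lon, +6·10° lat → SW at lon -60°, lat -30°.
Square 5, 5: +5·2° lon, +5·1° lat → SW at lon -50°, lat -25°.
Cell spans 2° lon × 1° lat.
west 50.00° W, east 48.00° W.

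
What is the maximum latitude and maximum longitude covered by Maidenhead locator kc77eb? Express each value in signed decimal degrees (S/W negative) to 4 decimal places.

-62.9167, 34.4167

Field K=10, C=2: +10·20° lon, +2·10° lat → SW at lon 20°, lat -70°.
Square 7, 7: +7·2° lon, +7·1° lat → SW at lon 34°, lat -63°.
Subsquare e=4, b=1: +4·0.0833333° lon, +1·0.0416667° lat → SW at lon 34.3333°, lat -62.9583°.
Cell spans 0.0833333° lon × 0.0416667° lat. NE corner is SW corner plus one full cell.
latitude -62.9167, longitude 34.4167.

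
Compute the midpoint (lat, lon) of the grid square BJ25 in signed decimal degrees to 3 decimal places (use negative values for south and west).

Field B=1, J=9: +1·20° lon, +9·10° lat → SW at lon -160°, lat 0°.
Square 2, 5: +2·2° lon, +5·1° lat → SW at lon -156°, lat 5°.
Cell spans 2° lon × 1° lat. Centre is SW corner plus half of each.
latitude 5.500, longitude -155.000.

5.500, -155.000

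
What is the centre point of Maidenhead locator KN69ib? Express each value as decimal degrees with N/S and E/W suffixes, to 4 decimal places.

49.0625° N, 32.7083° E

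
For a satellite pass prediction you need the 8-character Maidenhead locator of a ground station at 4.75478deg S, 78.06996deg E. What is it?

MI95af88

Shift to the Maidenhead origin (180°W, 90°S): lon 258.06996, lat 85.24522.
Field (20°×10°, letters A–R): lon ⌊258.06996/20⌋ = 12 → M; lat ⌊85.24522/10⌋ = 8 → I.
Square (2°×1°, digits 0–9): lon ⌊18.06996/2⌋ = 9; lat ⌊5.24522/1⌋ = 5.
Subsquare (5′×2.5′, letters a–x): lon ⌊0.06996/0.0833333⌋ = 0 → a; lat ⌊0.24522/0.0416667⌋ = 5 → f.
Extended square (30″×15″, digits 0–9): lon ⌊0.06996/0.00833333⌋ = 8; lat ⌊0.03689/0.00416667⌋ = 8.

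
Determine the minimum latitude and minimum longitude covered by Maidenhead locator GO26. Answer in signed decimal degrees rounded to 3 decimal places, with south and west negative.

Field G=6, O=14: +6·20° lon, +14·10° lat → SW at lon -60°, lat 50°.
Square 2, 6: +2·2° lon, +6·1° lat → SW at lon -56°, lat 56°.
latitude 56.000, longitude -56.000.

56.000, -56.000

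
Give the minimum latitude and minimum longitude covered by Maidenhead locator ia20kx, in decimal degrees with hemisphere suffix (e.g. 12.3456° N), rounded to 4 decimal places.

Field I=8, A=0: +8·20° lon, +0·10° lat → SW at lon -20°, lat -90°.
Square 2, 0: +2·2° lon, +0·1° lat → SW at lon -16°, lat -90°.
Subsquare k=10, x=23: +10·0.0833333° lon, +23·0.0416667° lat → SW at lon -15.1667°, lat -89.0417°.
latitude 89.0417° S, longitude 15.1667° W.

89.0417° S, 15.1667° W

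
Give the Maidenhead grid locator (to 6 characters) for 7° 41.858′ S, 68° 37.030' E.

MI42hh

Add 180° to longitude and 90° to latitude: 248.6172, 82.3024.
Field: lon ⌊248.6172/20⌋ = 12 → M; lat ⌊82.3024/10⌋ = 8 → I.
Square: lon ⌊8.6172/2⌋ = 4; lat ⌊2.3024/1⌋ = 2.
Subsquare: lon ⌊0.6172/0.0833333⌋ = 7 → h; lat ⌊0.3024/0.0416667⌋ = 7 → h.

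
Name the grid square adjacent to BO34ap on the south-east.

Longitude subsquare a = 0; +1 → 1 = b.
Latitude subsquare p = 15; −1 → 14 = o.

BO34bo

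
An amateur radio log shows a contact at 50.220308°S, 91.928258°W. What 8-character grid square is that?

ED49as87

Shift to the Maidenhead origin (180°W, 90°S): lon 88.07174, lat 39.77969.
Field: 88.07174/20 → 4 → E, 39.77969/10 → 3 → D; chars ED.
Square: 8.07174/2 → 4, 9.77969/1 → 9; chars 49.
Subsquare: 0.07174/0.0833333 → 0 → a, 0.77969/0.0416667 → 18 → s; chars as.
Extended square: 0.07174/0.00833333 → 8, 0.02969/0.00416667 → 7; chars 87.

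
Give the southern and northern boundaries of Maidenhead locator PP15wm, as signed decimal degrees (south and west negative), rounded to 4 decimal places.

Field P=15, P=15: +15·20° lon, +15·10° lat → SW at lon 120°, lat 60°.
Square 1, 5: +1·2° lon, +5·1° lat → SW at lon 122°, lat 65°.
Subsquare w=22, m=12: +22·0.0833333° lon, +12·0.0416667° lat → SW at lon 123.833°, lat 65.5°.
Cell spans 0.0833333° lon × 0.0416667° lat.
south 65.5000, north 65.5417.

65.5000, 65.5417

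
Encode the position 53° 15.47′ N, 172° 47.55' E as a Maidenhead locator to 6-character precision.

RO63jg

Offset from 180°W / 90°S: lon 352.7925°, lat 143.2578°.
Field: 352.7925/20 → 17 → R, 143.2578/10 → 14 → O; chars RO.
Square: 12.7925/2 → 6, 3.2578/1 → 3; chars 63.
Subsquare: 0.7925/0.0833333 → 9 → j, 0.2578/0.0416667 → 6 → g; chars jg.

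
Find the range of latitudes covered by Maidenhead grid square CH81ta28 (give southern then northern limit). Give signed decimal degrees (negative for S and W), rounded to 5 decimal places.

Field C=2, H=7: +2·20° lon, +7·10° lat → SW at lon -140°, lat -20°.
Square 8, 1: +8·2° lon, +1·1° lat → SW at lon -124°, lat -19°.
Subsquare t=19, a=0: +19·0.0833333° lon, +0·0.0416667° lat → SW at lon -122.417°, lat -19°.
Extended square 2, 8: +2·0.00833333° lon, +8·0.00416667° lat → SW at lon -122.4°, lat -18.9667°.
Cell spans 0.00833333° lon × 0.00416667° lat.
south -18.96667, north -18.96250.

-18.96667, -18.96250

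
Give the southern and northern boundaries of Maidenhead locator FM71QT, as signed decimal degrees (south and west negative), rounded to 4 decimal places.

Field F=5, M=12: +5·20° lon, +12·10° lat → SW at lon -80°, lat 30°.
Square 7, 1: +7·2° lon, +1·1° lat → SW at lon -66°, lat 31°.
Subsquare q=16, t=19: +16·0.0833333° lon, +19·0.0416667° lat → SW at lon -64.6667°, lat 31.7917°.
Cell spans 0.0833333° lon × 0.0416667° lat.
south 31.7917, north 31.8333.

31.7917, 31.8333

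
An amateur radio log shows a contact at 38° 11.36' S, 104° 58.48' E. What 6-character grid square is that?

OF21lt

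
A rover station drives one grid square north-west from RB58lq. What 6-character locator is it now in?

RB58kr

Longitude subsquare l = 11; −1 → 10 = k.
Latitude subsquare q = 16; +1 → 17 = r.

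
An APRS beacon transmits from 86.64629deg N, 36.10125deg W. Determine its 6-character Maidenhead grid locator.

HR16wp

Add 180° to longitude and 90° to latitude: 143.8988, 176.6463.
Field: 143.8988/20 → 7 → H, 176.6463/10 → 17 → R; chars HR.
Square: 3.8988/2 → 1, 6.6463/1 → 6; chars 16.
Subsquare: 1.8988/0.0833333 → 22 → w, 0.6463/0.0416667 → 15 → p; chars wp.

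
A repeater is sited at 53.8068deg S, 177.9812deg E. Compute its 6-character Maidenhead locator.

RD86xe

Add 180° to longitude and 90° to latitude: 357.9812, 36.1932.
Field (20°×10°, letters A–R): 357.9812/20 → 17 → R, 36.1932/10 → 3 → D; chars RD.
Square (2°×1°, digits 0–9): 17.9812/2 → 8, 6.1932/1 → 6; chars 86.
Subsquare (5′×2.5′, letters a–x): 1.9812/0.0833333 → 23 → x, 0.1932/0.0416667 → 4 → e; chars xe.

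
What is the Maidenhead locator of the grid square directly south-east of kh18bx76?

KH18bx85

Longitude extended square 7; +1 → 8.
Latitude extended square 6; −1 → 5.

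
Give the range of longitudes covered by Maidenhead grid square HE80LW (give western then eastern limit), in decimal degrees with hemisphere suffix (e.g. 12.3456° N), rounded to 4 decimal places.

23.0833° W, 23.0000° W

Field H=7, E=4: +7·20° lon, +4·10° lat → SW at lon -40°, lat -50°.
Square 8, 0: +8·2° lon, +0·1° lat → SW at lon -24°, lat -50°.
Subsquare l=11, w=22: +11·0.0833333° lon, +22·0.0416667° lat → SW at lon -23.0833°, lat -49.0833°.
Cell spans 0.0833333° lon × 0.0416667° lat.
west 23.0833° W, east 23.0000° W.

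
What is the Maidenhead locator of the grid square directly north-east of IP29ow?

IP29px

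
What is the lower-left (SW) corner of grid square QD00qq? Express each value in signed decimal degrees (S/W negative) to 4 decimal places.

Field Q=16, D=3: +16·20° lon, +3·10° lat → SW at lon 140°, lat -60°.
Square 0, 0: +0·2° lon, +0·1° lat → SW at lon 140°, lat -60°.
Subsquare q=16, q=16: +16·0.0833333° lon, +16·0.0416667° lat → SW at lon 141.333°, lat -59.3333°.
latitude -59.3333, longitude 141.3333.

-59.3333, 141.3333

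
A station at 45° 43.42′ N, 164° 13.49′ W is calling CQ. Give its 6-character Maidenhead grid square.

AN75vr

Offset from 180°W / 90°S: lon 15.7752°, lat 135.7237°.
Field: 15.7752/20 → 0 → A, 135.7237/10 → 13 → N; chars AN.
Square: 15.7752/2 → 7, 5.7237/1 → 5; chars 75.
Subsquare: 1.7752/0.0833333 → 21 → v, 0.7237/0.0416667 → 17 → r; chars vr.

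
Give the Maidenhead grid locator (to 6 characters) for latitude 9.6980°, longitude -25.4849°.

HJ79gq

Offset from 180°W / 90°S: lon 154.5151°, lat 99.6980°.
Field: 154.5151/20 → 7 → H, 99.6980/10 → 9 → J; chars HJ.
Square: 14.5151/2 → 7, 9.6980/1 → 9; chars 79.
Subsquare: 0.5151/0.0833333 → 6 → g, 0.6980/0.0416667 → 16 → q; chars gq.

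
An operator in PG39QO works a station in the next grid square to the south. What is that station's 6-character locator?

PG39qn

Latitude subsquare o = 14; −1 → 13 = n.
The longitude characters are unchanged.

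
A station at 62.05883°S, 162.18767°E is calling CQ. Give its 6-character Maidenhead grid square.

Add 180° to longitude and 90° to latitude: 342.1877, 27.9412.
Field (20°×10°, letters A–R): lon ⌊342.1877/20⌋ = 17 → R; lat ⌊27.9412/10⌋ = 2 → C.
Square (2°×1°, digits 0–9): lon ⌊2.1877/2⌋ = 1; lat ⌊7.9412/1⌋ = 7.
Subsquare (5′×2.5′, letters a–x): lon ⌊0.1877/0.0833333⌋ = 2 → c; lat ⌊0.9412/0.0416667⌋ = 22 → w.

RC17cw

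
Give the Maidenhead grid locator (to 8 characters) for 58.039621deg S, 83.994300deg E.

ND11xx90

Shift to the Maidenhead origin (180°W, 90°S): lon 263.99430, lat 31.96038.
Field (20°×10°, letters A–R): lon ⌊263.99430/20⌋ = 13 → N; lat ⌊31.96038/10⌋ = 3 → D.
Square (2°×1°, digits 0–9): lon ⌊3.99430/2⌋ = 1; lat ⌊1.96038/1⌋ = 1.
Subsquare (5′×2.5′, letters a–x): lon ⌊1.99430/0.0833333⌋ = 23 → x; lat ⌊0.96038/0.0416667⌋ = 23 → x.
Extended square (30″×15″, digits 0–9): lon ⌊0.07763/0.00833333⌋ = 9; lat ⌊0.00205/0.00416667⌋ = 0.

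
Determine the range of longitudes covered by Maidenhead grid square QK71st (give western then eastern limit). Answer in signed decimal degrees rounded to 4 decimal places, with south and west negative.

155.5000, 155.5833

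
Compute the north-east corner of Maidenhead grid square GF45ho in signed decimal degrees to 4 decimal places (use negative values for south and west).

Field G=6, F=5: +6·20° lon, +5·10° lat → SW at lon -60°, lat -40°.
Square 4, 5: +4·2° lon, +5·1° lat → SW at lon -52°, lat -35°.
Subsquare h=7, o=14: +7·0.0833333° lon, +14·0.0416667° lat → SW at lon -51.4167°, lat -34.4167°.
Cell spans 0.0833333° lon × 0.0416667° lat. NE corner is SW corner plus one full cell.
latitude -34.3750, longitude -51.3333.

-34.3750, -51.3333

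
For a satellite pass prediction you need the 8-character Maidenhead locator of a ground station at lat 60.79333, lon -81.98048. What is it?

Offset from 180°W / 90°S: lon 98.01952°, lat 150.79333°.
Field: 98.01952/20 → 4 → E, 150.79333/10 → 15 → P; chars EP.
Square: 18.01952/2 → 9, 0.79333/1 → 0; chars 90.
Subsquare: 0.01952/0.0833333 → 0 → a, 0.79333/0.0416667 → 19 → t; chars at.
Extended square: 0.01952/0.00833333 → 2, 0.00166/0.00416667 → 0; chars 20.

EP90at20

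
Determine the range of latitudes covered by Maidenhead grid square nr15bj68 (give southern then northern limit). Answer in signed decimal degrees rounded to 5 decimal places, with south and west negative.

85.40833, 85.41250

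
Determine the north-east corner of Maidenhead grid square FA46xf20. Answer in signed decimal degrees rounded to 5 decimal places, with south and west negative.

Field F=5, A=0: +5·20° lon, +0·10° lat → SW at lon -80°, lat -90°.
Square 4, 6: +4·2° lon, +6·1° lat → SW at lon -72°, lat -84°.
Subsquare x=23, f=5: +23·0.0833333° lon, +5·0.0416667° lat → SW at lon -70.0833°, lat -83.7917°.
Extended square 2, 0: +2·0.00833333° lon, +0·0.00416667° lat → SW at lon -70.0667°, lat -83.7917°.
Cell spans 0.00833333° lon × 0.00416667° lat. NE corner is SW corner plus one full cell.
latitude -83.78750, longitude -70.05833.

-83.78750, -70.05833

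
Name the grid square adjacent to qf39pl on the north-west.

QF39om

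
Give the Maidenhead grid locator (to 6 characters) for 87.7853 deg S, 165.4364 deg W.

AA72gf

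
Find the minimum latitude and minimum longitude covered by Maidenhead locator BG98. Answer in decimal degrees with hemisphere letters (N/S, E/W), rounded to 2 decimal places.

22.00° S, 142.00° W

Field B=1, G=6: +1·20° lon, +6·10° lat → SW at lon -160°, lat -30°.
Square 9, 8: +9·2° lon, +8·1° lat → SW at lon -142°, lat -22°.
latitude 22.00° S, longitude 142.00° W.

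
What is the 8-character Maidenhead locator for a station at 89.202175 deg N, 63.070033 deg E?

MR19me88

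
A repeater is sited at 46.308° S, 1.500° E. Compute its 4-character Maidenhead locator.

JE03

Shift to the Maidenhead origin (180°W, 90°S): lon 181.50, lat 43.69.
Field (20°×10°, letters A–R): 181.50/20 → 9 → J, 43.69/10 → 4 → E; chars JE.
Square (2°×1°, digits 0–9): 1.50/2 → 0, 3.69/1 → 3; chars 03.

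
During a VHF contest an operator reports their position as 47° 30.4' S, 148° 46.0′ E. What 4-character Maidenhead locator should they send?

Add 180° to longitude and 90° to latitude: 328.77, 42.49.
Field: 328.77/20 → 16 → Q, 42.49/10 → 4 → E; chars QE.
Square: 8.77/2 → 4, 2.49/1 → 2; chars 42.

QE42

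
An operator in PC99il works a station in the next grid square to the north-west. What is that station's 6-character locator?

PC99hm

Longitude subsquare i = 8; −1 → 7 = h.
Latitude subsquare l = 11; +1 → 12 = m.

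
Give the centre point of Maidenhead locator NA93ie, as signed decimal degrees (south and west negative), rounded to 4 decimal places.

-86.8125, 98.7083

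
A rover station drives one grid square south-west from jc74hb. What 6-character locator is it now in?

Longitude subsquare h = 7; −1 → 6 = g.
Latitude subsquare b = 1; −1 → 0 = a.

JC74ga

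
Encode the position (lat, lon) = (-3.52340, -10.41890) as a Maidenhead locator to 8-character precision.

Offset from 180°W / 90°S: lon 169.58110°, lat 86.47660°.
Field: 169.58110/20 → 8 → I, 86.47660/10 → 8 → I; chars II.
Square: 9.58110/2 → 4, 6.47660/1 → 6; chars 46.
Subsquare: 1.58110/0.0833333 → 18 → s, 0.47660/0.0416667 → 11 → l; chars sl.
Extended square: 0.08110/0.00833333 → 9, 0.01827/0.00416667 → 4; chars 94.

II46sl94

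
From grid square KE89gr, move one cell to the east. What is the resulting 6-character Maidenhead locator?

KE89hr

Longitude subsquare g = 6; +1 → 7 = h.
The latitude characters are unchanged.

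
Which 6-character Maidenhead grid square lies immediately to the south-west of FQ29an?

FQ19xm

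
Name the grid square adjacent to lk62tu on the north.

Latitude subsquare u = 20; +1 → 21 = v.
The longitude characters are unchanged.

LK62tv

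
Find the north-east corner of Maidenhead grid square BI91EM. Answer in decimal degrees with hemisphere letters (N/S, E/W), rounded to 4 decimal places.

8.4583° S, 141.5833° W

Field B=1, I=8: +1·20° lon, +8·10° lat → SW at lon -160°, lat -10°.
Square 9, 1: +9·2° lon, +1·1° lat → SW at lon -142°, lat -9°.
Subsquare e=4, m=12: +4·0.0833333° lon, +12·0.0416667° lat → SW at lon -141.667°, lat -8.5°.
Cell spans 0.0833333° lon × 0.0416667° lat. NE corner is SW corner plus one full cell.
latitude 8.4583° S, longitude 141.5833° W.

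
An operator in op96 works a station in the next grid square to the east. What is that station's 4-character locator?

Longitude square 9; +1 → 10, wraps to 0, carry into field.
Longitude field O = 14; +1 → 15 = P.
The latitude characters are unchanged.

PP06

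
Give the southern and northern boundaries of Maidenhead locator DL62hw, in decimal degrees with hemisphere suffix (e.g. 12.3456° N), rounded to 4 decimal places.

Field D=3, L=11: +3·20° lon, +11·10° lat → SW at lon -120°, lat 20°.
Square 6, 2: +6·2° lon, +2·1° lat → SW at lon -108°, lat 22°.
Subsquare h=7, w=22: +7·0.0833333° lon, +22·0.0416667° lat → SW at lon -107.417°, lat 22.9167°.
Cell spans 0.0833333° lon × 0.0416667° lat.
south 22.9167° N, north 22.9583° N.

22.9167° N, 22.9583° N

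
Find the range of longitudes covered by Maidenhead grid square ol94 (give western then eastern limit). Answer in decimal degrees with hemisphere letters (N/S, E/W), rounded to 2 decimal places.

Field O=14, L=11: +14·20° lon, +11·10° lat → SW at lon 100°, lat 20°.
Square 9, 4: +9·2° lon, +4·1° lat → SW at lon 118°, lat 24°.
Cell spans 2° lon × 1° lat.
west 118.00° E, east 120.00° E.

118.00° E, 120.00° E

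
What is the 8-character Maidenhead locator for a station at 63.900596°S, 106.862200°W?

Add 180° to longitude and 90° to latitude: 73.13780, 26.09940.
Field: lon ⌊73.13780/20⌋ = 3 → D; lat ⌊26.09940/10⌋ = 2 → C.
Square: lon ⌊13.13780/2⌋ = 6; lat ⌊6.09940/1⌋ = 6.
Subsquare: lon ⌊1.13780/0.0833333⌋ = 13 → n; lat ⌊0.09940/0.0416667⌋ = 2 → c.
Extended square: lon ⌊0.05447/0.00833333⌋ = 6; lat ⌊0.01607/0.00416667⌋ = 3.

DC66nc63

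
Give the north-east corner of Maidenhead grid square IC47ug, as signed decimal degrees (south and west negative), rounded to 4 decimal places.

Field I=8, C=2: +8·20° lon, +2·10° lat → SW at lon -20°, lat -70°.
Square 4, 7: +4·2° lon, +7·1° lat → SW at lon -12°, lat -63°.
Subsquare u=20, g=6: +20·0.0833333° lon, +6·0.0416667° lat → SW at lon -10.3333°, lat -62.75°.
Cell spans 0.0833333° lon × 0.0416667° lat. NE corner is SW corner plus one full cell.
latitude -62.7083, longitude -10.2500.

-62.7083, -10.2500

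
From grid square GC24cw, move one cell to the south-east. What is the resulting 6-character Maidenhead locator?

GC24dv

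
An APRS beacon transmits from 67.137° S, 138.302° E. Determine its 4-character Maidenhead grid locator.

Offset from 180°W / 90°S: lon 318.30°, lat 22.86°.
Field: 318.30/20 → 15 → P, 22.86/10 → 2 → C; chars PC.
Square: 18.30/2 → 9, 2.86/1 → 2; chars 92.

PC92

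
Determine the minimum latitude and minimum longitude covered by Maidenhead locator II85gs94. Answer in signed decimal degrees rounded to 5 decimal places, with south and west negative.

Field I=8, I=8: +8·20° lon, +8·10° lat → SW at lon -20°, lat -10°.
Square 8, 5: +8·2° lon, +5·1° lat → SW at lon -4°, lat -5°.
Subsquare g=6, s=18: +6·0.0833333° lon, +18·0.0416667° lat → SW at lon -3.5°, lat -4.25°.
Extended square 9, 4: +9·0.00833333° lon, +4·0.00416667° lat → SW at lon -3.425°, lat -4.23333°.
latitude -4.23333, longitude -3.42500.

-4.23333, -3.42500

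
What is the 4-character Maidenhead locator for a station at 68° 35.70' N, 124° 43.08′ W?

CP78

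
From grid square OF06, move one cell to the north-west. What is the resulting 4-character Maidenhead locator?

NF97

Longitude square 0; −1 → -1, wraps to 9, carry into field.
Longitude field O = 14; −1 → 13 = N.
Latitude square 6; +1 → 7.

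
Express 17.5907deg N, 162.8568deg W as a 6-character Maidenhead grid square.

Offset from 180°W / 90°S: lon 17.1432°, lat 107.5907°.
Field: 17.1432/20 → 0 → A, 107.5907/10 → 10 → K; chars AK.
Square: 17.1432/2 → 8, 7.5907/1 → 7; chars 87.
Subsquare: 1.1432/0.0833333 → 13 → n, 0.5907/0.0416667 → 14 → o; chars no.

AK87no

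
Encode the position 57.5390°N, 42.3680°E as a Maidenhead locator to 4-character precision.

LO17

Offset from 180°W / 90°S: lon 222.37°, lat 147.54°.
Field: 222.37/20 → 11 → L, 147.54/10 → 14 → O; chars LO.
Square: 2.37/2 → 1, 7.54/1 → 7; chars 17.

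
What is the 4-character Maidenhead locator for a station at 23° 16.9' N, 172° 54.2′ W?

AL33

Add 180° to longitude and 90° to latitude: 7.10, 113.28.
Field (20°×10°, letters A–R): 7.10/20 → 0 → A, 113.28/10 → 11 → L; chars AL.
Square (2°×1°, digits 0–9): 7.10/2 → 3, 3.28/1 → 3; chars 33.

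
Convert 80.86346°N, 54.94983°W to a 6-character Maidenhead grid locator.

GR20mu

Add 180° to longitude and 90° to latitude: 125.0502, 170.8635.
Field: lon ⌊125.0502/20⌋ = 6 → G; lat ⌊170.8635/10⌋ = 17 → R.
Square: lon ⌊5.0502/2⌋ = 2; lat ⌊0.8635/1⌋ = 0.
Subsquare: lon ⌊1.0502/0.0833333⌋ = 12 → m; lat ⌊0.8635/0.0416667⌋ = 20 → u.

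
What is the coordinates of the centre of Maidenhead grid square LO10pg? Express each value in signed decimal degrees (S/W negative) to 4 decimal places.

Field L=11, O=14: +11·20° lon, +14·10° lat → SW at lon 40°, lat 50°.
Square 1, 0: +1·2° lon, +0·1° lat → SW at lon 42°, lat 50°.
Subsquare p=15, g=6: +15·0.0833333° lon, +6·0.0416667° lat → SW at lon 43.25°, lat 50.25°.
Cell spans 0.0833333° lon × 0.0416667° lat. Centre is SW corner plus half of each.
latitude 50.2708, longitude 43.2917.

50.2708, 43.2917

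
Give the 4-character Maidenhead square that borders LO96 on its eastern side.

Longitude square 9; +1 → 10, wraps to 0, carry into field.
Longitude field L = 11; +1 → 12 = M.
The latitude characters are unchanged.

MO06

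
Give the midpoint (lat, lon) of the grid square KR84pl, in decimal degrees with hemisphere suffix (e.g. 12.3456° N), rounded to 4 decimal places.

Field K=10, R=17: +10·20° lon, +17·10° lat → SW at lon 20°, lat 80°.
Square 8, 4: +8·2° lon, +4·1° lat → SW at lon 36°, lat 84°.
Subsquare p=15, l=11: +15·0.0833333° lon, +11·0.0416667° lat → SW at lon 37.25°, lat 84.4583°.
Cell spans 0.0833333° lon × 0.0416667° lat. Centre is SW corner plus half of each.
latitude 84.4792° N, longitude 37.2917° E.

84.4792° N, 37.2917° E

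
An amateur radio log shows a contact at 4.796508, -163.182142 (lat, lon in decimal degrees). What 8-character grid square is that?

AJ84jt81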